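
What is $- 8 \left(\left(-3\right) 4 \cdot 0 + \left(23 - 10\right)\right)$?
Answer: $-104$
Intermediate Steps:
$- 8 \left(\left(-3\right) 4 \cdot 0 + \left(23 - 10\right)\right) = - 8 \left(\left(-12\right) 0 + \left(23 - 10\right)\right) = - 8 \left(0 + 13\right) = \left(-8\right) 13 = -104$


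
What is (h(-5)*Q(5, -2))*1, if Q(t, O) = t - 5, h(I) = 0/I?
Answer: 0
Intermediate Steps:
h(I) = 0
Q(t, O) = -5 + t
(h(-5)*Q(5, -2))*1 = (0*(-5 + 5))*1 = (0*0)*1 = 0*1 = 0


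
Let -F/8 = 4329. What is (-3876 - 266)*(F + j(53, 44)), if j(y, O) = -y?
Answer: 143665270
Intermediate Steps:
F = -34632 (F = -8*4329 = -34632)
(-3876 - 266)*(F + j(53, 44)) = (-3876 - 266)*(-34632 - 1*53) = -4142*(-34632 - 53) = -4142*(-34685) = 143665270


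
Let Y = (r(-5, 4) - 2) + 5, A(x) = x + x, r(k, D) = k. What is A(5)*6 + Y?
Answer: 58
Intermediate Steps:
A(x) = 2*x
Y = -2 (Y = (-5 - 2) + 5 = -7 + 5 = -2)
A(5)*6 + Y = (2*5)*6 - 2 = 10*6 - 2 = 60 - 2 = 58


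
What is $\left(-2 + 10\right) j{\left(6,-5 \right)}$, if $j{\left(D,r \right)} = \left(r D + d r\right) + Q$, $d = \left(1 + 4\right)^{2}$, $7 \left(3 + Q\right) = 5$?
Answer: $- \frac{8808}{7} \approx -1258.3$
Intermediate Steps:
$Q = - \frac{16}{7}$ ($Q = -3 + \frac{1}{7} \cdot 5 = -3 + \frac{5}{7} = - \frac{16}{7} \approx -2.2857$)
$d = 25$ ($d = 5^{2} = 25$)
$j{\left(D,r \right)} = - \frac{16}{7} + 25 r + D r$ ($j{\left(D,r \right)} = \left(r D + 25 r\right) - \frac{16}{7} = \left(D r + 25 r\right) - \frac{16}{7} = \left(25 r + D r\right) - \frac{16}{7} = - \frac{16}{7} + 25 r + D r$)
$\left(-2 + 10\right) j{\left(6,-5 \right)} = \left(-2 + 10\right) \left(- \frac{16}{7} + 25 \left(-5\right) + 6 \left(-5\right)\right) = 8 \left(- \frac{16}{7} - 125 - 30\right) = 8 \left(- \frac{1101}{7}\right) = - \frac{8808}{7}$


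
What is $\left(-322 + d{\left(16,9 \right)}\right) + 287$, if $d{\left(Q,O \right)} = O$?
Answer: $-26$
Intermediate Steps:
$\left(-322 + d{\left(16,9 \right)}\right) + 287 = \left(-322 + 9\right) + 287 = -313 + 287 = -26$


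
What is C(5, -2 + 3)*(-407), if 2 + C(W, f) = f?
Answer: 407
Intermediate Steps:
C(W, f) = -2 + f
C(5, -2 + 3)*(-407) = (-2 + (-2 + 3))*(-407) = (-2 + 1)*(-407) = -1*(-407) = 407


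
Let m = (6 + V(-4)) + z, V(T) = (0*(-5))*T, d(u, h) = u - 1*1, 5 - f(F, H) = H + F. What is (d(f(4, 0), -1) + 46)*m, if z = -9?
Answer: -138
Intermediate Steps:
f(F, H) = 5 - F - H (f(F, H) = 5 - (H + F) = 5 - (F + H) = 5 + (-F - H) = 5 - F - H)
d(u, h) = -1 + u (d(u, h) = u - 1 = -1 + u)
V(T) = 0 (V(T) = 0*T = 0)
m = -3 (m = (6 + 0) - 9 = 6 - 9 = -3)
(d(f(4, 0), -1) + 46)*m = ((-1 + (5 - 1*4 - 1*0)) + 46)*(-3) = ((-1 + (5 - 4 + 0)) + 46)*(-3) = ((-1 + 1) + 46)*(-3) = (0 + 46)*(-3) = 46*(-3) = -138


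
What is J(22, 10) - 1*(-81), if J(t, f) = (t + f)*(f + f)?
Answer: 721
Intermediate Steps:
J(t, f) = 2*f*(f + t) (J(t, f) = (f + t)*(2*f) = 2*f*(f + t))
J(22, 10) - 1*(-81) = 2*10*(10 + 22) - 1*(-81) = 2*10*32 + 81 = 640 + 81 = 721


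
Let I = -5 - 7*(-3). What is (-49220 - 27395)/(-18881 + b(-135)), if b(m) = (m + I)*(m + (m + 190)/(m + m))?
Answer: 75222/2741 ≈ 27.443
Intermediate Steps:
I = 16 (I = -5 + 21 = 16)
b(m) = (16 + m)*(m + (190 + m)/(2*m)) (b(m) = (m + 16)*(m + (m + 190)/(m + m)) = (16 + m)*(m + (190 + m)/((2*m))) = (16 + m)*(m + (190 + m)*(1/(2*m))) = (16 + m)*(m + (190 + m)/(2*m)))
(-49220 - 27395)/(-18881 + b(-135)) = (-49220 - 27395)/(-18881 + (103 + (-135)**2 + 1520/(-135) + (33/2)*(-135))) = -76615/(-18881 + (103 + 18225 + 1520*(-1/135) - 4455/2)) = -76615/(-18881 + (103 + 18225 - 304/27 - 4455/2)) = -76615/(-18881 + 868819/54) = -76615/(-150755/54) = -76615*(-54/150755) = 75222/2741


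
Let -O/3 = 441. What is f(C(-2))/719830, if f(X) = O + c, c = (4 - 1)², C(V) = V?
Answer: -657/359915 ≈ -0.0018254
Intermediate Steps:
O = -1323 (O = -3*441 = -1323)
c = 9 (c = 3² = 9)
f(X) = -1314 (f(X) = -1323 + 9 = -1314)
f(C(-2))/719830 = -1314/719830 = -1314*1/719830 = -657/359915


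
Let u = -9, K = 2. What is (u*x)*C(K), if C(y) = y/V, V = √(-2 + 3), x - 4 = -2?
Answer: -36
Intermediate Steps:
x = 2 (x = 4 - 2 = 2)
V = 1 (V = √1 = 1)
C(y) = y (C(y) = y/1 = y*1 = y)
(u*x)*C(K) = -9*2*2 = -18*2 = -36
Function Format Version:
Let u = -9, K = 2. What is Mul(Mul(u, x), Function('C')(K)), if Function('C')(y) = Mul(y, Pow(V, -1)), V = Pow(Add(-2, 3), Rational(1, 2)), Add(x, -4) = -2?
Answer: -36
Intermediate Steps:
x = 2 (x = Add(4, -2) = 2)
V = 1 (V = Pow(1, Rational(1, 2)) = 1)
Function('C')(y) = y (Function('C')(y) = Mul(y, Pow(1, -1)) = Mul(y, 1) = y)
Mul(Mul(u, x), Function('C')(K)) = Mul(Mul(-9, 2), 2) = Mul(-18, 2) = -36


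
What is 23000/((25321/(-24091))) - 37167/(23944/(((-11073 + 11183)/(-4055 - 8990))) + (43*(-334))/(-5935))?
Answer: -102717287983443461005/4693988201895758 ≈ -21883.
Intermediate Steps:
23000/((25321/(-24091))) - 37167/(23944/(((-11073 + 11183)/(-4055 - 8990))) + (43*(-334))/(-5935)) = 23000/((25321*(-1/24091))) - 37167/(23944/((110/(-13045))) - 14362*(-1/5935)) = 23000/(-25321/24091) - 37167/(23944/((110*(-1/13045))) + 14362/5935) = 23000*(-24091/25321) - 37167/(23944/(-22/2609) + 14362/5935) = -554093000/25321 - 37167/(23944*(-2609/22) + 14362/5935) = -554093000/25321 - 37167/(-31234948/11 + 14362/5935) = -554093000/25321 - 37167/(-185379258398/65285) = -554093000/25321 - 37167*(-65285/185379258398) = -554093000/25321 + 2426447595/185379258398 = -102717287983443461005/4693988201895758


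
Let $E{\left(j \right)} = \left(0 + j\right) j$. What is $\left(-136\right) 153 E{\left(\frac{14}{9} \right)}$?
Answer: $- \frac{453152}{9} \approx -50350.0$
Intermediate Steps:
$E{\left(j \right)} = j^{2}$ ($E{\left(j \right)} = j j = j^{2}$)
$\left(-136\right) 153 E{\left(\frac{14}{9} \right)} = \left(-136\right) 153 \left(\frac{14}{9}\right)^{2} = - 20808 \left(14 \cdot \frac{1}{9}\right)^{2} = - 20808 \left(\frac{14}{9}\right)^{2} = \left(-20808\right) \frac{196}{81} = - \frac{453152}{9}$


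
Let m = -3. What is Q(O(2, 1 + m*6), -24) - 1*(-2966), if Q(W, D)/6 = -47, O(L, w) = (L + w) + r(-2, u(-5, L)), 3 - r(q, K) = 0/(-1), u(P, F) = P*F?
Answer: 2684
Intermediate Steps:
u(P, F) = F*P
r(q, K) = 3 (r(q, K) = 3 - 0/(-1) = 3 - 0*(-1) = 3 - 1*0 = 3 + 0 = 3)
O(L, w) = 3 + L + w (O(L, w) = (L + w) + 3 = 3 + L + w)
Q(W, D) = -282 (Q(W, D) = 6*(-47) = -282)
Q(O(2, 1 + m*6), -24) - 1*(-2966) = -282 - 1*(-2966) = -282 + 2966 = 2684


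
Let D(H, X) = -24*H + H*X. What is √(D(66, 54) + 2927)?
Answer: √4907 ≈ 70.050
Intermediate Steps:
√(D(66, 54) + 2927) = √(66*(-24 + 54) + 2927) = √(66*30 + 2927) = √(1980 + 2927) = √4907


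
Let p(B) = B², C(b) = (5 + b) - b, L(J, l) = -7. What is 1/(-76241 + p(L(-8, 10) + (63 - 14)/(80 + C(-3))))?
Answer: -7225/550543109 ≈ -1.3123e-5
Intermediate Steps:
C(b) = 5
1/(-76241 + p(L(-8, 10) + (63 - 14)/(80 + C(-3)))) = 1/(-76241 + (-7 + (63 - 14)/(80 + 5))²) = 1/(-76241 + (-7 + 49/85)²) = 1/(-76241 + (-546/85)²) = 1/(-76241 + 298116/7225) = 1/(-550543109/7225) = -7225/550543109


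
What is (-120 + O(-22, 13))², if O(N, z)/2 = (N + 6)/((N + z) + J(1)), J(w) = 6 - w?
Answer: 12544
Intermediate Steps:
O(N, z) = 2*(6 + N)/(5 + N + z) (O(N, z) = 2*((N + 6)/((N + z) + (6 - 1*1))) = 2*((6 + N)/((N + z) + (6 - 1))) = 2*((6 + N)/((N + z) + 5)) = 2*((6 + N)/(5 + N + z)) = 2*(6 + N)/(5 + N + z))
(-120 + O(-22, 13))² = (-120 + 2*(6 - 22)/(5 - 22 + 13))² = (-120 + 2*(-16)/(-4))² = (-120 + 2*(-¼)*(-16))² = (-120 + 8)² = (-112)² = 12544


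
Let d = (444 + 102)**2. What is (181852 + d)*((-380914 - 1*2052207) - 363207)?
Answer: -1342147957504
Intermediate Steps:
d = 298116 (d = 546**2 = 298116)
(181852 + d)*((-380914 - 1*2052207) - 363207) = (181852 + 298116)*((-380914 - 1*2052207) - 363207) = 479968*((-380914 - 2052207) - 363207) = 479968*(-2433121 - 363207) = 479968*(-2796328) = -1342147957504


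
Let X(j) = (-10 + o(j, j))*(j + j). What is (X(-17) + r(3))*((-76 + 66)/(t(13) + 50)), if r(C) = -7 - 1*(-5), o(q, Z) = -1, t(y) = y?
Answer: -1240/21 ≈ -59.048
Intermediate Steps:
r(C) = -2 (r(C) = -7 + 5 = -2)
X(j) = -22*j (X(j) = (-10 - 1)*(j + j) = -22*j)
(X(-17) + r(3))*((-76 + 66)/(t(13) + 50)) = (-22*(-17) - 2)*((-76 + 66)/(13 + 50)) = (374 - 2)*(-10/63) = 372*(-10*1/63) = 372*(-10/63) = -1240/21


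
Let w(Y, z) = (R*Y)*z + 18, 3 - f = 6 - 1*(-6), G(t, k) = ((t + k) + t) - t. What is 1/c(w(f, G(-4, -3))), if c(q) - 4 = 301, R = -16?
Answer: 1/305 ≈ 0.0032787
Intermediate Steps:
G(t, k) = k + t (G(t, k) = ((k + t) + t) - t = (k + 2*t) - t = k + t)
f = -9 (f = 3 - (6 - 1*(-6)) = 3 - (6 + 6) = 3 - 1*12 = 3 - 12 = -9)
w(Y, z) = 18 - 16*Y*z (w(Y, z) = (-16*Y)*z + 18 = -16*Y*z + 18 = 18 - 16*Y*z)
c(q) = 305 (c(q) = 4 + 301 = 305)
1/c(w(f, G(-4, -3))) = 1/305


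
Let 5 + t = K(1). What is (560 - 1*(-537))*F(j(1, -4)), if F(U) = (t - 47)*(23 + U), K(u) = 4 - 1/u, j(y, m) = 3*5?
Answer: -2042614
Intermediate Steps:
j(y, m) = 15
t = -2 (t = -5 + (4 - 1/1) = -5 + (4 - 1*1) = -5 + (4 - 1) = -5 + 3 = -2)
F(U) = -1127 - 49*U (F(U) = (-2 - 47)*(23 + U) = -49*(23 + U) = -1127 - 49*U)
(560 - 1*(-537))*F(j(1, -4)) = (560 - 1*(-537))*(-1127 - 49*15) = (560 + 537)*(-1127 - 735) = 1097*(-1862) = -2042614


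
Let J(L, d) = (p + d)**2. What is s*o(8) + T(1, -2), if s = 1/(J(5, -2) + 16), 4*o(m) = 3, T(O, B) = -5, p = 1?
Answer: -337/68 ≈ -4.9559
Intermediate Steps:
o(m) = 3/4 (o(m) = (1/4)*3 = 3/4)
J(L, d) = (1 + d)**2
s = 1/17 (s = 1/((1 - 2)**2 + 16) = 1/((-1)**2 + 16) = 1/(1 + 16) = 1/17 ≈ 0.058824)
s*o(8) + T(1, -2) = (1/17)*(3/4) - 5 = 3/68 - 5 = -337/68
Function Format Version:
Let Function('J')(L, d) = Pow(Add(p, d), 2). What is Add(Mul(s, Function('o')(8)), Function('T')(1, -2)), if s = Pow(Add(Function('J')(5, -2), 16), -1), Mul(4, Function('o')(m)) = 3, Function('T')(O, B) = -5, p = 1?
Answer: Rational(-337, 68) ≈ -4.9559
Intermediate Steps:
Function('o')(m) = Rational(3, 4) (Function('o')(m) = Mul(Rational(1, 4), 3) = Rational(3, 4))
Function('J')(L, d) = Pow(Add(1, d), 2)
s = Rational(1, 17) (s = Pow(Add(Pow(Add(1, -2), 2), 16), -1) = Pow(Add(Pow(-1, 2), 16), -1) = Pow(Add(1, 16), -1) = Pow(17, -1) = Rational(1, 17) ≈ 0.058824)
Add(Mul(s, Function('o')(8)), Function('T')(1, -2)) = Add(Mul(Rational(1, 17), Rational(3, 4)), -5) = Add(Rational(3, 68), -5) = Rational(-337, 68)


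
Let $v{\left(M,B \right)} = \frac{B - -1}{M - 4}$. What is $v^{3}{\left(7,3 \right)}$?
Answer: $\frac{64}{27} \approx 2.3704$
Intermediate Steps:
$v{\left(M,B \right)} = \frac{1 + B}{-4 + M}$ ($v{\left(M,B \right)} = \frac{B + 1}{-4 + M} = \frac{1 + B}{-4 + M}$)
$v^{3}{\left(7,3 \right)} = \left(\frac{1 + 3}{-4 + 7}\right)^{3} = \left(\frac{1}{3} \cdot 4\right)^{3} = \left(\frac{4}{3}\right)^{3} = \frac{64}{27}$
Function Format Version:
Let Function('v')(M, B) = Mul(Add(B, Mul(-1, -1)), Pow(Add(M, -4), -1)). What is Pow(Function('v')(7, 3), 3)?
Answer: Rational(64, 27) ≈ 2.3704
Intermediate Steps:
Function('v')(M, B) = Mul(Pow(Add(-4, M), -1), Add(1, B)) (Function('v')(M, B) = Mul(Add(B, 1), Pow(Add(-4, M), -1)) = Mul(Add(1, B), Pow(Add(-4, M), -1)) = Mul(Pow(Add(-4, M), -1), Add(1, B)))
Pow(Function('v')(7, 3), 3) = Pow(Mul(Pow(Add(-4, 7), -1), Add(1, 3)), 3) = Pow(Mul(Pow(3, -1), 4), 3) = Pow(Mul(Rational(1, 3), 4), 3) = Pow(Rational(4, 3), 3) = Rational(64, 27)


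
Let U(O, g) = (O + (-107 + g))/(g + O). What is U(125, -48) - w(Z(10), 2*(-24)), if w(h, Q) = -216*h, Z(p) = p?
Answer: 166290/77 ≈ 2159.6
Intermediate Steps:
U(O, g) = (-107 + O + g)/(O + g)
U(125, -48) - w(Z(10), 2*(-24)) = (-107 + 125 - 48)/(125 - 48) - (-216)*10 = -30/77 - 1*(-2160) = (1/77)*(-30) + 2160 = -30/77 + 2160 = 166290/77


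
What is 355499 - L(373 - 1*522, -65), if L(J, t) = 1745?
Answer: 353754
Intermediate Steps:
355499 - L(373 - 1*522, -65) = 355499 - 1*1745 = 355499 - 1745 = 353754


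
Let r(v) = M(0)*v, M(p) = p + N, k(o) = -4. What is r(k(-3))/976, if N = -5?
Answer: 5/244 ≈ 0.020492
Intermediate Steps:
M(p) = -5 + p (M(p) = p - 5 = -5 + p)
r(v) = -5*v (r(v) = (-5 + 0)*v = -5*v)
r(k(-3))/976 = -5*(-4)/976 = 20*(1/976) = 5/244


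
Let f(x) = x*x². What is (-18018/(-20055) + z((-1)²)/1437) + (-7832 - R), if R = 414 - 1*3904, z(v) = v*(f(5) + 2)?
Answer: -5957324339/1372335 ≈ -4341.0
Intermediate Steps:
f(x) = x³
z(v) = 127*v (z(v) = v*(5³ + 2) = v*(125 + 2) = v*127 = 127*v)
R = -3490 (R = 414 - 3904 = -3490)
(-18018/(-20055) + z((-1)²)/1437) + (-7832 - R) = (-18018/(-20055) + (127*(-1)²)/1437) + (-7832 - 1*(-3490)) = (-18018*(-1/20055) + (127*1)*(1/1437)) + (-7832 + 3490) = (858/955 + 127*(1/1437)) - 4342 = (858/955 + 127/1437) - 4342 = 1354231/1372335 - 4342 = -5957324339/1372335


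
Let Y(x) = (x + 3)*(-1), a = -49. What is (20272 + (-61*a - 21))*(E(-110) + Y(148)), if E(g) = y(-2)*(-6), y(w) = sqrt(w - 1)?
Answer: -3509240 - 139440*I*sqrt(3) ≈ -3.5092e+6 - 2.4152e+5*I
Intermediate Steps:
y(w) = sqrt(-1 + w)
Y(x) = -3 - x (Y(x) = (3 + x)*(-1) = -3 - x)
E(g) = -6*I*sqrt(3) (E(g) = sqrt(-1 - 2)*(-6) = sqrt(-3)*(-6) = (I*sqrt(3))*(-6) = -6*I*sqrt(3))
(20272 + (-61*a - 21))*(E(-110) + Y(148)) = (20272 + (-61*(-49) - 21))*(-6*I*sqrt(3) + (-3 - 1*148)) = (20272 + (2989 - 21))*(-6*I*sqrt(3) + (-3 - 148)) = (20272 + 2968)*(-6*I*sqrt(3) - 151) = 23240*(-151 - 6*I*sqrt(3)) = -3509240 - 139440*I*sqrt(3)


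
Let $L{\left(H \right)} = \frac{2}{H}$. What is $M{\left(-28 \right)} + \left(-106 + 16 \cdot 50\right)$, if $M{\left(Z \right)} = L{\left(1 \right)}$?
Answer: $696$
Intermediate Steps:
$M{\left(Z \right)} = 2$ ($M{\left(Z \right)} = \frac{2}{1} = 2 \cdot 1 = 2$)
$M{\left(-28 \right)} + \left(-106 + 16 \cdot 50\right) = 2 + \left(-106 + 16 \cdot 50\right) = 2 + \left(-106 + 800\right) = 2 + 694 = 696$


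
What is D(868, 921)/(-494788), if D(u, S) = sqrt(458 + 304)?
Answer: -sqrt(762)/494788 ≈ -5.5790e-5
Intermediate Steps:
D(u, S) = sqrt(762)
D(868, 921)/(-494788) = sqrt(762)/(-494788) = sqrt(762)*(-1/494788) = -sqrt(762)/494788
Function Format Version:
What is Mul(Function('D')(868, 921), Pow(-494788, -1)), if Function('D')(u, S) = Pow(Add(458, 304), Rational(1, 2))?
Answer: Mul(Rational(-1, 494788), Pow(762, Rational(1, 2))) ≈ -5.5790e-5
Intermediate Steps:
Function('D')(u, S) = Pow(762, Rational(1, 2))
Mul(Function('D')(868, 921), Pow(-494788, -1)) = Mul(Pow(762, Rational(1, 2)), Pow(-494788, -1)) = Mul(Pow(762, Rational(1, 2)), Rational(-1, 494788)) = Mul(Rational(-1, 494788), Pow(762, Rational(1, 2)))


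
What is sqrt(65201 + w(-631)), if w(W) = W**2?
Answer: sqrt(463362) ≈ 680.71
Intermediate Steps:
sqrt(65201 + w(-631)) = sqrt(65201 + (-631)**2) = sqrt(65201 + 398161) = sqrt(463362)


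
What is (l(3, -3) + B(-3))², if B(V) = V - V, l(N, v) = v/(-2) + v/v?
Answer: 25/4 ≈ 6.2500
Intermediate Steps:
l(N, v) = 1 - v/2 (l(N, v) = v*(-½) + 1 = -v/2 + 1 = 1 - v/2)
B(V) = 0
(l(3, -3) + B(-3))² = ((1 - ½*(-3)) + 0)² = ((1 + 3/2) + 0)² = (5/2 + 0)² = (5/2)² = 25/4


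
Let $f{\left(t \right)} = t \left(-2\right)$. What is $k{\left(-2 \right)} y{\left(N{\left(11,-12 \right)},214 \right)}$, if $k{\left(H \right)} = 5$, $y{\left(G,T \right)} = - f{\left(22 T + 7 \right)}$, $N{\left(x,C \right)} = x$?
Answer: $47150$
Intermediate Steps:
$f{\left(t \right)} = - 2 t$
$y{\left(G,T \right)} = 14 + 44 T$ ($y{\left(G,T \right)} = - \left(-2\right) \left(22 T + 7\right) = - \left(-2\right) \left(7 + 22 T\right) = - (-14 - 44 T) = 14 + 44 T$)
$k{\left(-2 \right)} y{\left(N{\left(11,-12 \right)},214 \right)} = 5 \left(14 + 44 \cdot 214\right) = 5 \left(14 + 9416\right) = 5 \cdot 9430 = 47150$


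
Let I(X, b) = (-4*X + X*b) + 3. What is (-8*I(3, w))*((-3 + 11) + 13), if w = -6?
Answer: 4536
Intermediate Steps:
I(X, b) = 3 - 4*X + X*b
(-8*I(3, w))*((-3 + 11) + 13) = (-8*(3 - 4*3 + 3*(-6)))*((-3 + 11) + 13) = (-8*(3 - 12 - 18))*(8 + 13) = -8*(-27)*21 = 216*21 = 4536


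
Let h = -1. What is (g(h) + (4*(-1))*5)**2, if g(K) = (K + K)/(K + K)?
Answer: 361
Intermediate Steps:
g(K) = 1 (g(K) = (2*K)/((2*K)) = (2*K)*(1/(2*K)) = 1)
(g(h) + (4*(-1))*5)**2 = (1 + (4*(-1))*5)**2 = (1 - 4*5)**2 = (1 - 20)**2 = (-19)**2 = 361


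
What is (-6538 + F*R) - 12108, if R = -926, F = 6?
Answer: -24202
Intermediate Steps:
(-6538 + F*R) - 12108 = (-6538 + 6*(-926)) - 12108 = (-6538 - 5556) - 12108 = -12094 - 12108 = -24202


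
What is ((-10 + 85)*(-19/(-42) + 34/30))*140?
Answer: 16650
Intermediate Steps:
((-10 + 85)*(-19/(-42) + 34/30))*140 = (75*(-19*(-1/42) + 34*(1/30)))*140 = (75*(19/42 + 17/15))*140 = (75*(111/70))*140 = (1665/14)*140 = 16650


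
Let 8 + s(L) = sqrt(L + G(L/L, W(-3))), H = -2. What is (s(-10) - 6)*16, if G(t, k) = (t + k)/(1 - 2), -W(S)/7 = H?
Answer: -224 + 80*I ≈ -224.0 + 80.0*I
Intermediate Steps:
W(S) = 14 (W(S) = -7*(-2) = 14)
G(t, k) = -k - t (G(t, k) = (k + t)/(-1) = (k + t)*(-1) = -k - t)
s(L) = -8 + sqrt(-15 + L) (s(L) = -8 + sqrt(L + (-1*14 - L/L)) = -8 + sqrt(L + (-14 - 1*1)) = -8 + sqrt(L + (-14 - 1)) = -8 + sqrt(L - 15) = -8 + sqrt(-15 + L))
(s(-10) - 6)*16 = ((-8 + sqrt(-15 - 10)) - 6)*16 = ((-8 + sqrt(-25)) - 6)*16 = ((-8 + 5*I) - 6)*16 = (-14 + 5*I)*16 = -224 + 80*I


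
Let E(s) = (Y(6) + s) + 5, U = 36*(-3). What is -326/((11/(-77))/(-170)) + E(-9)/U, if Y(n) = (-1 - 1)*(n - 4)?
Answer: -10474378/27 ≈ -3.8794e+5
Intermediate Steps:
Y(n) = 8 - 2*n (Y(n) = -2*(-4 + n) = 8 - 2*n)
U = -108
E(s) = 1 + s (E(s) = ((8 - 2*6) + s) + 5 = ((8 - 12) + s) + 5 = (-4 + s) + 5 = 1 + s)
-326/((11/(-77))/(-170)) + E(-9)/U = -326/((11/(-77))/(-170)) + (1 - 9)/(-108) = -326/((11*(-1/77))*(-1/170)) - 8*(-1/108) = -326/((-⅐*(-1/170))) + 2/27 = -326/1/1190 + 2/27 = -326*1190 + 2/27 = -387940 + 2/27 = -10474378/27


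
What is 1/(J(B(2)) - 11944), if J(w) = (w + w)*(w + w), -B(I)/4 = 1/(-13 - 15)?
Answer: -49/585252 ≈ -8.3725e-5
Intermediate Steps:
B(I) = 1/7 (B(I) = -4/(-13 - 15) = -4/(-28) = -4*(-1/28) = 1/7)
J(w) = 4*w**2 (J(w) = (2*w)*(2*w) = 4*w**2)
1/(J(B(2)) - 11944) = 1/(4*(1/7)**2 - 11944) = 1/(4*(1/49) - 11944) = 1/(4/49 - 11944) = 1/(-585252/49) = -49/585252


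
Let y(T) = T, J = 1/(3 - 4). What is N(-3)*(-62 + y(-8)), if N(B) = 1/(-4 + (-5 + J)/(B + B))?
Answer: 70/3 ≈ 23.333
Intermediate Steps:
J = -1 (J = 1/(-1) = -1)
N(B) = 1/(-4 - 3/B) (N(B) = 1/(-4 + (-5 - 1)/(B + B)) = 1/(-4 - 6*1/(2*B)) = 1/(-4 - 3/B))
N(-3)*(-62 + y(-8)) = (-1*(-3)/(3 + 4*(-3)))*(-62 - 8) = -1*(-3)/(3 - 12)*(-70) = -1*(-3)/(-9)*(-70) = -1*(-3)*(-1/9)*(-70) = -1/3*(-70) = 70/3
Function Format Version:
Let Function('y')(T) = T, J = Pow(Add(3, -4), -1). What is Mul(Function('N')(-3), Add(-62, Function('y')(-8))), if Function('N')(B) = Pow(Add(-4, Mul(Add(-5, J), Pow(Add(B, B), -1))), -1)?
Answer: Rational(70, 3) ≈ 23.333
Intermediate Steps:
J = -1 (J = Pow(-1, -1) = -1)
Function('N')(B) = Pow(Add(-4, Mul(-3, Pow(B, -1))), -1) (Function('N')(B) = Pow(Add(-4, Mul(Add(-5, -1), Pow(Add(B, B), -1))), -1) = Pow(Add(-4, Mul(-6, Pow(Mul(2, B), -1))), -1) = Pow(Add(-4, Mul(-6, Mul(Rational(1, 2), Pow(B, -1)))), -1) = Pow(Add(-4, Mul(-3, Pow(B, -1))), -1))
Mul(Function('N')(-3), Add(-62, Function('y')(-8))) = Mul(Mul(-1, -3, Pow(Add(3, Mul(4, -3)), -1)), Add(-62, -8)) = Mul(Mul(-1, -3, Pow(Add(3, -12), -1)), -70) = Mul(Mul(-1, -3, Pow(-9, -1)), -70) = Mul(Mul(-1, -3, Rational(-1, 9)), -70) = Mul(Rational(-1, 3), -70) = Rational(70, 3)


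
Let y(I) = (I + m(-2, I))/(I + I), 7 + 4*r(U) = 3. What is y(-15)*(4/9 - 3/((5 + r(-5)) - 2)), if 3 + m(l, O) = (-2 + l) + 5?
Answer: -323/540 ≈ -0.59815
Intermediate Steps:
m(l, O) = l (m(l, O) = -3 + ((-2 + l) + 5) = -3 + (3 + l) = l)
r(U) = -1 (r(U) = -7/4 + (1/4)*3 = -7/4 + 3/4 = -1)
y(I) = (-2 + I)/(2*I) (y(I) = (I - 2)/(I + I) = (-2 + I)/((2*I)) = (-2 + I)*(1/(2*I)) = (-2 + I)/(2*I))
y(-15)*(4/9 - 3/((5 + r(-5)) - 2)) = ((1/2)*(-2 - 15)/(-15))*(4/9 - 3/((5 - 1) - 2)) = ((1/2)*(-1/15)*(-17))*(4*(1/9) - 3/(4 - 2)) = 17*(4/9 - 3/2)/30 = (17/30)*(-19/18) = -323/540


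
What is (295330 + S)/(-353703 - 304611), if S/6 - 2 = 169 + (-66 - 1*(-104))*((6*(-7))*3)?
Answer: -133814/329157 ≈ -0.40654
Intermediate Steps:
S = -27702 (S = 12 + 6*(169 + (-66 - 1*(-104))*((6*(-7))*3)) = 12 + 6*(169 + (-66 + 104)*(-42*3)) = 12 + 6*(169 + 38*(-126)) = 12 + 6*(169 - 4788) = 12 + 6*(-4619) = 12 - 27714 = -27702)
(295330 + S)/(-353703 - 304611) = (295330 - 27702)/(-353703 - 304611) = 267628/(-658314) = 267628*(-1/658314) = -133814/329157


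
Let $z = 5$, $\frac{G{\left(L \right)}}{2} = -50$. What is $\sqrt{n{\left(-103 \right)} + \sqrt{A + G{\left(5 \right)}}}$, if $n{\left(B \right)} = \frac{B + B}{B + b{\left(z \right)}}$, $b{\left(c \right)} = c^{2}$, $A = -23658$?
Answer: $\frac{\sqrt{4017 + 1521 i \sqrt{23758}}}{39} \approx 8.8544 + 8.704 i$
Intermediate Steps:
$G{\left(L \right)} = -100$ ($G{\left(L \right)} = 2 \left(-50\right) = -100$)
$n{\left(B \right)} = \frac{2 B}{25 + B}$ ($n{\left(B \right)} = \frac{B + B}{B + 5^{2}} = \frac{2 B}{B + 25} = \frac{2 B}{25 + B}$)
$\sqrt{n{\left(-103 \right)} + \sqrt{A + G{\left(5 \right)}}} = \sqrt{2 \left(-103\right) \frac{1}{25 - 103} + \sqrt{-23658 - 100}} = \sqrt{2 \left(-103\right) \frac{1}{-78} + \sqrt{-23758}} = \sqrt{2 \left(-103\right) \left(- \frac{1}{78}\right) + i \sqrt{23758}} = \sqrt{\frac{103}{39} + i \sqrt{23758}}$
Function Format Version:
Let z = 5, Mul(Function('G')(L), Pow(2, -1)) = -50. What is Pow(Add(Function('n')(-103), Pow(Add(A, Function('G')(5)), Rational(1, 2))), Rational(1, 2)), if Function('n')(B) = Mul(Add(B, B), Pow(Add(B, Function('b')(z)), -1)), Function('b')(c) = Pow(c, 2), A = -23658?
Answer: Mul(Rational(1, 39), Pow(Add(4017, Mul(1521, I, Pow(23758, Rational(1, 2)))), Rational(1, 2))) ≈ Add(8.8544, Mul(8.7040, I))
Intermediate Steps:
Function('G')(L) = -100 (Function('G')(L) = Mul(2, -50) = -100)
Function('n')(B) = Mul(2, B, Pow(Add(25, B), -1)) (Function('n')(B) = Mul(Add(B, B), Pow(Add(B, Pow(5, 2)), -1)) = Mul(Mul(2, B), Pow(Add(B, 25), -1)) = Mul(Mul(2, B), Pow(Add(25, B), -1)) = Mul(2, B, Pow(Add(25, B), -1)))
Pow(Add(Function('n')(-103), Pow(Add(A, Function('G')(5)), Rational(1, 2))), Rational(1, 2)) = Pow(Add(Mul(2, -103, Pow(Add(25, -103), -1)), Pow(Add(-23658, -100), Rational(1, 2))), Rational(1, 2)) = Pow(Add(Mul(2, -103, Pow(-78, -1)), Pow(-23758, Rational(1, 2))), Rational(1, 2)) = Pow(Add(Mul(2, -103, Rational(-1, 78)), Mul(I, Pow(23758, Rational(1, 2)))), Rational(1, 2)) = Pow(Add(Rational(103, 39), Mul(I, Pow(23758, Rational(1, 2)))), Rational(1, 2))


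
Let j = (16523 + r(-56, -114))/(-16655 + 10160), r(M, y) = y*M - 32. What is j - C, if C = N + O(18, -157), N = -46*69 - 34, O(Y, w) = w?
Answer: 1455520/433 ≈ 3361.5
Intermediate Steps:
r(M, y) = -32 + M*y (r(M, y) = M*y - 32 = -32 + M*y)
N = -3208 (N = -3174 - 34 = -3208)
j = -1525/433 (j = (16523 + (-32 - 56*(-114)))/(-16655 + 10160) = (16523 + (-32 + 6384))/(-6495) = (16523 + 6352)*(-1/6495) = 22875*(-1/6495) = -1525/433 ≈ -3.5219)
C = -3365 (C = -3208 - 157 = -3365)
j - C = -1525/433 - 1*(-3365) = -1525/433 + 3365 = 1455520/433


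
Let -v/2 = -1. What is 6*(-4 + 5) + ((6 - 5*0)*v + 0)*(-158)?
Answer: -1890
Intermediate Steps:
v = 2 (v = -2*(-1) = 2)
6*(-4 + 5) + ((6 - 5*0)*v + 0)*(-158) = 6*(-4 + 5) + ((6 - 5*0)*2 + 0)*(-158) = 6*1 + ((6 + 0)*2 + 0)*(-158) = 6 + (6*2 + 0)*(-158) = 6 + (12 + 0)*(-158) = 6 + 12*(-158) = 6 - 1896 = -1890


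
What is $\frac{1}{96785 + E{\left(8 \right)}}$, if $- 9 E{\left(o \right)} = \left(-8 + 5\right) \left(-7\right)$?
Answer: $\frac{3}{290348} \approx 1.0332 \cdot 10^{-5}$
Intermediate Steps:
$E{\left(o \right)} = - \frac{7}{3}$ ($E{\left(o \right)} = - \frac{\left(-8 + 5\right) \left(-7\right)}{9} = - \frac{\left(-3\right) \left(-7\right)}{9} = \left(- \frac{1}{9}\right) 21 = - \frac{7}{3}$)
$\frac{1}{96785 + E{\left(8 \right)}} = \frac{1}{96785 - \frac{7}{3}} = \frac{1}{\frac{290348}{3}} = \frac{3}{290348}$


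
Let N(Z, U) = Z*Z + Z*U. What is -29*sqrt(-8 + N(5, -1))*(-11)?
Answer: 638*sqrt(3) ≈ 1105.0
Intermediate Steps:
N(Z, U) = Z**2 + U*Z
-29*sqrt(-8 + N(5, -1))*(-11) = -29*sqrt(-8 + 5*(-1 + 5))*(-11) = -29*sqrt(-8 + 5*4)*(-11) = -29*sqrt(-8 + 20)*(-11) = -58*sqrt(3)*(-11) = 638*sqrt(3)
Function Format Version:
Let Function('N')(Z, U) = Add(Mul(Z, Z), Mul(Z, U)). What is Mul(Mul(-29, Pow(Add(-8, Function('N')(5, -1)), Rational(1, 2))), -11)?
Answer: Mul(638, Pow(3, Rational(1, 2))) ≈ 1105.0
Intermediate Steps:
Function('N')(Z, U) = Add(Pow(Z, 2), Mul(U, Z))
Mul(Mul(-29, Pow(Add(-8, Function('N')(5, -1)), Rational(1, 2))), -11) = Mul(Mul(-29, Pow(Add(-8, Mul(5, Add(-1, 5))), Rational(1, 2))), -11) = Mul(Mul(-29, Pow(Add(-8, Mul(5, 4)), Rational(1, 2))), -11) = Mul(Mul(-29, Pow(Add(-8, 20), Rational(1, 2))), -11) = Mul(Mul(-29, Pow(12, Rational(1, 2))), -11) = Mul(Mul(-29, Mul(2, Pow(3, Rational(1, 2)))), -11) = Mul(Mul(-58, Pow(3, Rational(1, 2))), -11) = Mul(638, Pow(3, Rational(1, 2)))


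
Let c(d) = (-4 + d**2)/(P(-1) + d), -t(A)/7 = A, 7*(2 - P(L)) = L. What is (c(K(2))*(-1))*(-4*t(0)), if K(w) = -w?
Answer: 0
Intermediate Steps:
P(L) = 2 - L/7
t(A) = -7*A
c(d) = (-4 + d**2)/(15/7 + d) (c(d) = (-4 + d**2)/((2 - 1/7*(-1)) + d) = (-4 + d**2)/((2 + 1/7) + d) = (-4 + d**2)/(15/7 + d))
(c(K(2))*(-1))*(-4*t(0)) = ((7*(-4 + (-1*2)**2)/(15 + 7*(-1*2)))*(-1))*(-(-28)*0) = ((7*(-4 + (-2)**2)/(15 + 7*(-2)))*(-1))*(-4*0) = ((7*(-4 + 4)/(15 - 14))*(-1))*0 = ((7*0/1)*(-1))*0 = ((7*1*0)*(-1))*0 = (0*(-1))*0 = 0*0 = 0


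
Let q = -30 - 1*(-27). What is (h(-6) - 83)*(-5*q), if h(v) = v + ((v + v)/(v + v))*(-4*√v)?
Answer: -1335 - 60*I*√6 ≈ -1335.0 - 146.97*I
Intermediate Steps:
q = -3 (q = -30 + 27 = -3)
h(v) = v - 4*√v (h(v) = v + ((2*v)/((2*v)))*(-4*√v) = v + ((2*v)*(1/(2*v)))*(-4*√v) = v + 1*(-4*√v) = v - 4*√v)
(h(-6) - 83)*(-5*q) = ((-6 - 4*I*√6) - 83)*(-5*(-3)) = ((-6 - 4*I*√6) - 83)*15 = (-89 - 4*I*√6)*15 = -1335 - 60*I*√6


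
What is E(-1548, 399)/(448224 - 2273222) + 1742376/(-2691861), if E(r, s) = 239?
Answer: -1060158690009/1637546980426 ≈ -0.64741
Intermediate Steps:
E(-1548, 399)/(448224 - 2273222) + 1742376/(-2691861) = 239/(448224 - 2273222) + 1742376/(-2691861) = 239/(-1824998) + 1742376*(-1/2691861) = 239*(-1/1824998) - 580792/897287 = -239/1824998 - 580792/897287 = -1060158690009/1637546980426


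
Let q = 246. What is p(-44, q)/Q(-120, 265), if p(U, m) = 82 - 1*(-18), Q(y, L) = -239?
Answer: -100/239 ≈ -0.41841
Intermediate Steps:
p(U, m) = 100 (p(U, m) = 82 + 18 = 100)
p(-44, q)/Q(-120, 265) = 100/(-239) = 100*(-1/239) = -100/239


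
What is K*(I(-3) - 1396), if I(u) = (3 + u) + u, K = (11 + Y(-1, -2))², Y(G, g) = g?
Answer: -113319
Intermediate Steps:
K = 81 (K = (11 - 2)² = 9² = 81)
I(u) = 3 + 2*u
K*(I(-3) - 1396) = 81*((3 + 2*(-3)) - 1396) = 81*((3 - 6) - 1396) = 81*(-3 - 1396) = 81*(-1399) = -113319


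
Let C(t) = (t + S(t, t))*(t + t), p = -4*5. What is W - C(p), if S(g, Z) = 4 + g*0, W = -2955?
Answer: -3595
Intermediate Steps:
S(g, Z) = 4 (S(g, Z) = 4 + 0 = 4)
p = -20
C(t) = 2*t*(4 + t) (C(t) = (t + 4)*(t + t) = (4 + t)*(2*t) = 2*t*(4 + t))
W - C(p) = -2955 - 2*(-20)*(4 - 20) = -2955 - 2*(-20)*(-16) = -2955 - 1*640 = -2955 - 640 = -3595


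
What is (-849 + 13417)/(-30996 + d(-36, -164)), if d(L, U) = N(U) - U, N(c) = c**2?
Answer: -1571/492 ≈ -3.1931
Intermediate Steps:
d(L, U) = U**2 - U
(-849 + 13417)/(-30996 + d(-36, -164)) = (-849 + 13417)/(-30996 - 164*(-1 - 164)) = 12568/(-30996 - 164*(-165)) = 12568/(-30996 + 27060) = 12568/(-3936) = 12568*(-1/3936) = -1571/492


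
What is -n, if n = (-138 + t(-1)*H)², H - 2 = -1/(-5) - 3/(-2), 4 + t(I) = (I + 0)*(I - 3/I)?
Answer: -641601/25 ≈ -25664.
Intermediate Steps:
t(I) = -4 + I*(I - 3/I) (t(I) = -4 + (I + 0)*(I - 3/I) = -4 + I*(I - 3/I))
H = 37/10 (H = 2 + (-1/(-5) - 3/(-2)) = 2 + (-1*(-⅕) - 3*(-½)) = 2 + (⅕ + 3/2) = 2 + 17/10 = 37/10 ≈ 3.7000)
n = 641601/25 (n = (-138 + (-7 + (-1)²)*(37/10))² = (-138 + (-7 + 1)*(37/10))² = (-138 - 6*37/10)² = (-138 - 111/5)² = (-801/5)² = 641601/25 ≈ 25664.)
-n = -1*641601/25 = -641601/25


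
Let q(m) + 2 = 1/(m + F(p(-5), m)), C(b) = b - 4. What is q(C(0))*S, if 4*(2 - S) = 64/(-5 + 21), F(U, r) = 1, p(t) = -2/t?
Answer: -7/3 ≈ -2.3333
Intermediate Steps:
C(b) = -4 + b
q(m) = -2 + 1/(1 + m) (q(m) = -2 + 1/(m + 1) = -2 + 1/(1 + m))
S = 1 (S = 2 - 16/(-5 + 21) = 2 - 16/16 = 2 - ¼*4 = 2 - 1 = 1)
q(C(0))*S = ((-1 - 2*(-4 + 0))/(1 + (-4 + 0)))*1 = ((-1 - 2*(-4))/(1 - 4))*1 = ((-1 + 8)/(-3))*1 = -⅓*7*1 = -7/3*1 = -7/3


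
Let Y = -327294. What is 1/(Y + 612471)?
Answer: 1/285177 ≈ 3.5066e-6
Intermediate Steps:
1/(Y + 612471) = 1/(-327294 + 612471) = 1/285177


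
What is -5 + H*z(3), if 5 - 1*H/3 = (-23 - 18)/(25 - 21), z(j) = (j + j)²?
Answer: 1642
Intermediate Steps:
z(j) = 4*j² (z(j) = (2*j)² = 4*j²)
H = 183/4 (H = 15 - 3*(-23 - 18)/(25 - 21) = 15 - (-123)/4 = 15 - 3*(-41/4) = 15 + 123/4 = 183/4 ≈ 45.750)
-5 + H*z(3) = -5 + 183*(4*3²)/4 = -5 + 183*(4*9)/4 = -5 + (183/4)*36 = -5 + 1647 = 1642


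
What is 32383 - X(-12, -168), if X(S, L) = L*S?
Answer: 30367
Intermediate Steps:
32383 - X(-12, -168) = 32383 - (-168)*(-12) = 32383 - 1*2016 = 32383 - 2016 = 30367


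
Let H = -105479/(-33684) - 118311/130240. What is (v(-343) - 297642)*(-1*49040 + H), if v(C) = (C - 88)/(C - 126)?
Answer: 7507659110278853391097/514376237760 ≈ 1.4596e+10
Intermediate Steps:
v(C) = (-88 + C)/(-126 + C)
H = 2438099309/1096751040 (H = -105479*(-1/33684) - 118311*1/130240 = 105479/33684 - 118311/130240 = 2438099309/1096751040 ≈ 2.2230)
(v(-343) - 297642)*(-1*49040 + H) = ((-88 - 343)/(-126 - 343) - 297642)*(-1*49040 + 2438099309/1096751040) = (-431/(-469) - 297642)*(-49040 + 2438099309/1096751040) = (-1/469*(-431) - 297642)*(-53782232902291/1096751040) = (431/469 - 297642)*(-53782232902291/1096751040) = -139593667/469*(-53782232902291/1096751040) = 7507659110278853391097/514376237760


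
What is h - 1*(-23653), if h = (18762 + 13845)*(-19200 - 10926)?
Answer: -982294829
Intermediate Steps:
h = -982318482 (h = 32607*(-30126) = -982318482)
h - 1*(-23653) = -982318482 - 1*(-23653) = -982318482 + 23653 = -982294829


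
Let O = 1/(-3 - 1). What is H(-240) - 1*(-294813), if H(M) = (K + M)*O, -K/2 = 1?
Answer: 589747/2 ≈ 2.9487e+5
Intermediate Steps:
K = -2 (K = -2*1 = -2)
O = -¼ (O = 1/(-4) = -¼ ≈ -0.25000)
H(M) = ½ - M/4 (H(M) = (-2 + M)*(-¼) = ½ - M/4)
H(-240) - 1*(-294813) = (½ - ¼*(-240)) - 1*(-294813) = (½ + 60) + 294813 = 121/2 + 294813 = 589747/2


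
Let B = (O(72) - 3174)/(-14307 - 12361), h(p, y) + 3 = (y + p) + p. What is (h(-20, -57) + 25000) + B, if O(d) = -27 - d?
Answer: 664036473/26668 ≈ 24900.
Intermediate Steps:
h(p, y) = -3 + y + 2*p (h(p, y) = -3 + ((y + p) + p) = -3 + ((p + y) + p) = -3 + (y + 2*p) = -3 + y + 2*p)
B = 3273/26668 (B = ((-27 - 1*72) - 3174)/(-14307 - 12361) = ((-27 - 72) - 3174)/(-26668) = (-99 - 3174)*(-1/26668) = -3273*(-1/26668) = 3273/26668 ≈ 0.12273)
(h(-20, -57) + 25000) + B = ((-3 - 57 + 2*(-20)) + 25000) + 3273/26668 = ((-3 - 57 - 40) + 25000) + 3273/26668 = (-100 + 25000) + 3273/26668 = 24900 + 3273/26668 = 664036473/26668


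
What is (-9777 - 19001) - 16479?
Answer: -45257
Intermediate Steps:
(-9777 - 19001) - 16479 = -28778 - 16479 = -45257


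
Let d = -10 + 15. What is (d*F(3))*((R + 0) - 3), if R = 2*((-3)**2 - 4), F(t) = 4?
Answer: 140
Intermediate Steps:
d = 5
R = 10 (R = 2*(9 - 4) = 2*5 = 10)
(d*F(3))*((R + 0) - 3) = (5*4)*((10 + 0) - 3) = 20*(10 - 3) = 20*7 = 140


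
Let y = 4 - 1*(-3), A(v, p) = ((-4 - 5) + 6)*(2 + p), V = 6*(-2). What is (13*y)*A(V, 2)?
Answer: -1092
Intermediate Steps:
V = -12
A(v, p) = -6 - 3*p (A(v, p) = (-9 + 6)*(2 + p) = -3*(2 + p) = -6 - 3*p)
y = 7 (y = 4 + 3 = 7)
(13*y)*A(V, 2) = (13*7)*(-6 - 3*2) = 91*(-6 - 6) = 91*(-12) = -1092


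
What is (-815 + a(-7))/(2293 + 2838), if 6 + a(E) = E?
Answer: -828/5131 ≈ -0.16137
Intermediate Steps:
a(E) = -6 + E
(-815 + a(-7))/(2293 + 2838) = (-815 + (-6 - 7))/(2293 + 2838) = (-815 - 13)/5131 = -828*1/5131 = -828/5131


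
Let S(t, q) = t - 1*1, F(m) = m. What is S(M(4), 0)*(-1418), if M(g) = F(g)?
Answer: -4254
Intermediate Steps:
M(g) = g
S(t, q) = -1 + t (S(t, q) = t - 1 = -1 + t)
S(M(4), 0)*(-1418) = (-1 + 4)*(-1418) = 3*(-1418) = -4254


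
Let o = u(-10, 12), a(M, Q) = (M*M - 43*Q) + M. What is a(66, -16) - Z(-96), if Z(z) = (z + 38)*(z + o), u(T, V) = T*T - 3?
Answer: 5168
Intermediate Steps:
u(T, V) = -3 + T**2 (u(T, V) = T**2 - 3 = -3 + T**2)
a(M, Q) = M + M**2 - 43*Q (a(M, Q) = (M**2 - 43*Q) + M = M + M**2 - 43*Q)
o = 97 (o = -3 + (-10)**2 = -3 + 100 = 97)
Z(z) = (38 + z)*(97 + z) (Z(z) = (z + 38)*(z + 97) = (38 + z)*(97 + z))
a(66, -16) - Z(-96) = (66 + 66**2 - 43*(-16)) - (3686 + (-96)**2 + 135*(-96)) = (66 + 4356 + 688) - (3686 + 9216 - 12960) = 5110 - 1*(-58) = 5110 + 58 = 5168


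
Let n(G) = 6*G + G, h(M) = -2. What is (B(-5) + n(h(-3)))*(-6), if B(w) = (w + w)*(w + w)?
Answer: -516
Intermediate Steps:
B(w) = 4*w**2 (B(w) = (2*w)*(2*w) = 4*w**2)
n(G) = 7*G
(B(-5) + n(h(-3)))*(-6) = (4*(-5)**2 + 7*(-2))*(-6) = (4*25 - 14)*(-6) = (100 - 14)*(-6) = 86*(-6) = -516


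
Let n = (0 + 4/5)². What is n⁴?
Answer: 65536/390625 ≈ 0.16777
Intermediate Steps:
n = 16/25 (n = (0 + 4*(⅕))² = (0 + ⅘)² = (⅘)² = 16/25 ≈ 0.64000)
n⁴ = (16/25)⁴ = 65536/390625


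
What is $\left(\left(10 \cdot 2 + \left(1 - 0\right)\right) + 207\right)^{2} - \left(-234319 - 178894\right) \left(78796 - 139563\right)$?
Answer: $-25109662387$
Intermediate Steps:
$\left(\left(10 \cdot 2 + \left(1 - 0\right)\right) + 207\right)^{2} - \left(-234319 - 178894\right) \left(78796 - 139563\right) = \left(\left(20 + \left(1 + 0\right)\right) + 207\right)^{2} - \left(-413213\right) \left(-60767\right) = \left(\left(20 + 1\right) + 207\right)^{2} - 25109714371 = \left(21 + 207\right)^{2} - 25109714371 = 228^{2} - 25109714371 = 51984 - 25109714371 = -25109662387$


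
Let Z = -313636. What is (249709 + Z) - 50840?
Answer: -114767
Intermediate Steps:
(249709 + Z) - 50840 = (249709 - 313636) - 50840 = -63927 - 50840 = -114767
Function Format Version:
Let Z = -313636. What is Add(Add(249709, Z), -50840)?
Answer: -114767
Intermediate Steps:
Add(Add(249709, Z), -50840) = Add(Add(249709, -313636), -50840) = Add(-63927, -50840) = -114767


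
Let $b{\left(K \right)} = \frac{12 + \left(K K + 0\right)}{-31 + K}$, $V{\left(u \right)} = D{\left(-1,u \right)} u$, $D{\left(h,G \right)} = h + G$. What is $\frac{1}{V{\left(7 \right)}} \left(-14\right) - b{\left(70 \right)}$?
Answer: $- \frac{4925}{39} \approx -126.28$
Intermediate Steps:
$D{\left(h,G \right)} = G + h$
$V{\left(u \right)} = u \left(-1 + u\right)$ ($V{\left(u \right)} = \left(u - 1\right) u = \left(-1 + u\right) u = u \left(-1 + u\right)$)
$b{\left(K \right)} = \frac{12 + K^{2}}{-31 + K}$ ($b{\left(K \right)} = \frac{12 + \left(K^{2} + 0\right)}{-31 + K} = \frac{12 + K^{2}}{-31 + K}$)
$\frac{1}{V{\left(7 \right)}} \left(-14\right) - b{\left(70 \right)} = \frac{1}{7 \left(-1 + 7\right)} \left(-14\right) - \frac{12 + 70^{2}}{-31 + 70} = \frac{1}{7 \cdot 6} \left(-14\right) - \frac{12 + 4900}{39} = \frac{1}{42} \left(-14\right) - \frac{1}{39} \cdot 4912 = \frac{1}{42} \left(-14\right) - \frac{4912}{39} = - \frac{1}{3} - \frac{4912}{39} = - \frac{4925}{39}$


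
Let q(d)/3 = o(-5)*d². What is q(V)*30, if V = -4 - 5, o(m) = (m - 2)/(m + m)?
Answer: 5103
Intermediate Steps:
o(m) = (-2 + m)/(2*m) (o(m) = (-2 + m)/((2*m)) = (-2 + m)*(1/(2*m)) = (-2 + m)/(2*m))
V = -9
q(d) = 21*d²/10 (q(d) = 3*(((½)*(-2 - 5)/(-5))*d²) = 3*(((½)*(-⅕)*(-7))*d²) = 3*(7*d²/10) = 21*d²/10)
q(V)*30 = ((21/10)*(-9)²)*30 = ((21/10)*81)*30 = (1701/10)*30 = 5103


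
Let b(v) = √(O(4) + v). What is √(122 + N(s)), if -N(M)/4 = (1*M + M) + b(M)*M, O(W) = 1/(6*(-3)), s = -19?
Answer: √(2466 + 798*I*√14)/3 ≈ 18.765 + 8.8397*I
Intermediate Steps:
O(W) = -1/18 (O(W) = 1/(-18) = -1/18)
b(v) = √(-1/18 + v)
N(M) = -8*M - 2*M*√(-2 + 36*M)/3 (N(M) = -4*((1*M + M) + (√(-2 + 36*M)/6)*M) = -4*((M + M) + M*√(-2 + 36*M)/6) = -4*(2*M + M*√(-2 + 36*M)/6) = -8*M - 2*M*√(-2 + 36*M)/3)
√(122 + N(s)) = √(122 - ⅔*(-19)*(12 + √(-2 + 36*(-19)))) = √(122 - ⅔*(-19)*(12 + √(-2 - 684))) = √(122 - ⅔*(-19)*(12 + √(-686))) = √(122 - ⅔*(-19)*(12 + 7*I*√14)) = √(122 + (152 + 266*I*√14/3)) = √(274 + 266*I*√14/3)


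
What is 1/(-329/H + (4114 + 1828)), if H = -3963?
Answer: 3963/23548475 ≈ 0.00016829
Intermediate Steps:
1/(-329/H + (4114 + 1828)) = 1/(-329/(-3963) + (4114 + 1828)) = 1/(-329*(-1/3963) + 5942) = 1/(329/3963 + 5942) = 1/(23548475/3963) = 3963/23548475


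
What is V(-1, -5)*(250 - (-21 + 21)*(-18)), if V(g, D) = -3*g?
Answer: 750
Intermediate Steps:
V(-1, -5)*(250 - (-21 + 21)*(-18)) = (-3*(-1))*(250 - (-21 + 21)*(-18)) = 3*(250 - 0*(-18)) = 3*(250 - 1*0) = 3*(250 + 0) = 3*250 = 750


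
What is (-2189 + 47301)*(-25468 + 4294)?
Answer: -955201488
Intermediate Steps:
(-2189 + 47301)*(-25468 + 4294) = 45112*(-21174) = -955201488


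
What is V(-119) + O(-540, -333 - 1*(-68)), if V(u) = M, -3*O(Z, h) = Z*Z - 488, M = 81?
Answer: -290869/3 ≈ -96956.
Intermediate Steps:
O(Z, h) = 488/3 - Z²/3 (O(Z, h) = -(Z*Z - 488)/3 = -(Z² - 488)/3 = -(-488 + Z²)/3 = 488/3 - Z²/3)
V(u) = 81
V(-119) + O(-540, -333 - 1*(-68)) = 81 + (488/3 - ⅓*(-540)²) = 81 + (488/3 - ⅓*291600) = 81 + (488/3 - 97200) = 81 - 291112/3 = -290869/3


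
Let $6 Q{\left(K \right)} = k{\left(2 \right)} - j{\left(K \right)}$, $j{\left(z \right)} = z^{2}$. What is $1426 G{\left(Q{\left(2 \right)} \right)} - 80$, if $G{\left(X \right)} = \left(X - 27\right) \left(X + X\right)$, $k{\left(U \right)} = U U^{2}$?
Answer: $- \frac{451336}{9} \approx -50148.0$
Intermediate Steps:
$k{\left(U \right)} = U^{3}$
$Q{\left(K \right)} = \frac{4}{3} - \frac{K^{2}}{6}$ ($Q{\left(K \right)} = \frac{2^{3} - K^{2}}{6} = \frac{8 - K^{2}}{6} = \frac{4}{3} - \frac{K^{2}}{6}$)
$G{\left(X \right)} = 2 X \left(-27 + X\right)$ ($G{\left(X \right)} = \left(-27 + X\right) 2 X = 2 X \left(-27 + X\right)$)
$1426 G{\left(Q{\left(2 \right)} \right)} - 80 = 1426 \cdot 2 \left(\frac{4}{3} - \frac{2^{2}}{6}\right) \left(-27 + \left(\frac{4}{3} - \frac{2^{2}}{6}\right)\right) - 80 = 1426 \cdot 2 \left(\frac{4}{3} - \frac{2}{3}\right) \left(-27 + \left(\frac{4}{3} - \frac{2}{3}\right)\right) - 80 = 1426 \cdot 2 \cdot \frac{2}{3} \left(-27 + \frac{2}{3}\right) - 80 = 1426 \cdot 2 \cdot \frac{2}{3} \left(- \frac{79}{3}\right) - 80 = 1426 \left(- \frac{316}{9}\right) - 80 = - \frac{450616}{9} - 80 = - \frac{451336}{9}$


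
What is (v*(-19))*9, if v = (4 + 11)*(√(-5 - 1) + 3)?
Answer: -7695 - 2565*I*√6 ≈ -7695.0 - 6282.9*I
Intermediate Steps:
v = 45 + 15*I*√6 (v = 15*(√(-6) + 3) = 15*(I*√6 + 3) = 15*(3 + I*√6) = 45 + 15*I*√6 ≈ 45.0 + 36.742*I)
(v*(-19))*9 = ((45 + 15*I*√6)*(-19))*9 = (-855 - 285*I*√6)*9 = -7695 - 2565*I*√6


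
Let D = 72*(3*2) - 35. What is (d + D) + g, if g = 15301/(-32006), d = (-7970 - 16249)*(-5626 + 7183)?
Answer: -92838539909/2462 ≈ -3.7709e+7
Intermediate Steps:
D = 397 (D = 72*6 - 35 = 432 - 35 = 397)
d = -37708983 (d = -24219*1557 = -37708983)
g = -1177/2462 (g = 15301*(-1/32006) = -1177/2462 ≈ -0.47807)
(d + D) + g = (-37708983 + 397) - 1177/2462 = -37708586 - 1177/2462 = -92838539909/2462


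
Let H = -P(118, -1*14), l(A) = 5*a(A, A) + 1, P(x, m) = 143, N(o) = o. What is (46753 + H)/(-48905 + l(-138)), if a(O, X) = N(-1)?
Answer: -46610/48909 ≈ -0.95299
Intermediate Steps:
a(O, X) = -1
l(A) = -4 (l(A) = 5*(-1) + 1 = -5 + 1 = -4)
H = -143 (H = -1*143 = -143)
(46753 + H)/(-48905 + l(-138)) = (46753 - 143)/(-48905 - 4) = 46610/(-48909) = 46610*(-1/48909) = -46610/48909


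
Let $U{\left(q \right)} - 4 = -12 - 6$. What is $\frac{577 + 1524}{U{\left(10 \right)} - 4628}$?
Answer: $- \frac{191}{422} \approx -0.45261$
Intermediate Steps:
$U{\left(q \right)} = -14$ ($U{\left(q \right)} = 4 - 18 = -14$)
$\frac{577 + 1524}{U{\left(10 \right)} - 4628} = \frac{577 + 1524}{-14 - 4628} = \frac{2101}{-4642} = 2101 \left(- \frac{1}{4642}\right) = - \frac{191}{422}$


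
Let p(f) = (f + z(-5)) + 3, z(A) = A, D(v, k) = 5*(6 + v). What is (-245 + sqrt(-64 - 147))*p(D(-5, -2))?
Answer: -735 + 3*I*sqrt(211) ≈ -735.0 + 43.578*I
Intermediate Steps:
D(v, k) = 30 + 5*v
p(f) = -2 + f (p(f) = (f - 5) + 3 = (-5 + f) + 3 = -2 + f)
(-245 + sqrt(-64 - 147))*p(D(-5, -2)) = (-245 + sqrt(-64 - 147))*(-2 + (30 + 5*(-5))) = (-245 + sqrt(-211))*(-2 + (30 - 25)) = (-245 + I*sqrt(211))*(-2 + 5) = (-245 + I*sqrt(211))*3 = -735 + 3*I*sqrt(211)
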